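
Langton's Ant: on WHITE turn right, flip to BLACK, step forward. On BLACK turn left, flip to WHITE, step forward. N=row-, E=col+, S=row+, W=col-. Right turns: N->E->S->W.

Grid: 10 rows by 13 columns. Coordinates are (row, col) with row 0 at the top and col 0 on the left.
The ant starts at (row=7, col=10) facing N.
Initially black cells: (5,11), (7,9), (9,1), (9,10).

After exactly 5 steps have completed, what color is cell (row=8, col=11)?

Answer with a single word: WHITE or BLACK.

Answer: BLACK

Derivation:
Step 1: on WHITE (7,10): turn R to E, flip to black, move to (7,11). |black|=5
Step 2: on WHITE (7,11): turn R to S, flip to black, move to (8,11). |black|=6
Step 3: on WHITE (8,11): turn R to W, flip to black, move to (8,10). |black|=7
Step 4: on WHITE (8,10): turn R to N, flip to black, move to (7,10). |black|=8
Step 5: on BLACK (7,10): turn L to W, flip to white, move to (7,9). |black|=7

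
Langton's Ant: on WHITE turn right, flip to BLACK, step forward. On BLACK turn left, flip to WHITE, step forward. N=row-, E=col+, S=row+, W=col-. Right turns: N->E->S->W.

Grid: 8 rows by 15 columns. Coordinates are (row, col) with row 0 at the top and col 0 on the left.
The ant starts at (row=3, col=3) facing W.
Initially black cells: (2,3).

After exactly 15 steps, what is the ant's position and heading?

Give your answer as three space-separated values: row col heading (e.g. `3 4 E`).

Step 1: on WHITE (3,3): turn R to N, flip to black, move to (2,3). |black|=2
Step 2: on BLACK (2,3): turn L to W, flip to white, move to (2,2). |black|=1
Step 3: on WHITE (2,2): turn R to N, flip to black, move to (1,2). |black|=2
Step 4: on WHITE (1,2): turn R to E, flip to black, move to (1,3). |black|=3
Step 5: on WHITE (1,3): turn R to S, flip to black, move to (2,3). |black|=4
Step 6: on WHITE (2,3): turn R to W, flip to black, move to (2,2). |black|=5
Step 7: on BLACK (2,2): turn L to S, flip to white, move to (3,2). |black|=4
Step 8: on WHITE (3,2): turn R to W, flip to black, move to (3,1). |black|=5
Step 9: on WHITE (3,1): turn R to N, flip to black, move to (2,1). |black|=6
Step 10: on WHITE (2,1): turn R to E, flip to black, move to (2,2). |black|=7
Step 11: on WHITE (2,2): turn R to S, flip to black, move to (3,2). |black|=8
Step 12: on BLACK (3,2): turn L to E, flip to white, move to (3,3). |black|=7
Step 13: on BLACK (3,3): turn L to N, flip to white, move to (2,3). |black|=6
Step 14: on BLACK (2,3): turn L to W, flip to white, move to (2,2). |black|=5
Step 15: on BLACK (2,2): turn L to S, flip to white, move to (3,2). |black|=4

Answer: 3 2 S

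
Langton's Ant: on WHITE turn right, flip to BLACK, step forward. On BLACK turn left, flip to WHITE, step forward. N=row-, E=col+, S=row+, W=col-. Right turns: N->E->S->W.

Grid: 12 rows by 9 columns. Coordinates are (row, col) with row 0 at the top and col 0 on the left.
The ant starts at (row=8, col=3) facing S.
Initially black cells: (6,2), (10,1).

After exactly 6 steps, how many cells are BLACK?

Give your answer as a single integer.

Step 1: on WHITE (8,3): turn R to W, flip to black, move to (8,2). |black|=3
Step 2: on WHITE (8,2): turn R to N, flip to black, move to (7,2). |black|=4
Step 3: on WHITE (7,2): turn R to E, flip to black, move to (7,3). |black|=5
Step 4: on WHITE (7,3): turn R to S, flip to black, move to (8,3). |black|=6
Step 5: on BLACK (8,3): turn L to E, flip to white, move to (8,4). |black|=5
Step 6: on WHITE (8,4): turn R to S, flip to black, move to (9,4). |black|=6

Answer: 6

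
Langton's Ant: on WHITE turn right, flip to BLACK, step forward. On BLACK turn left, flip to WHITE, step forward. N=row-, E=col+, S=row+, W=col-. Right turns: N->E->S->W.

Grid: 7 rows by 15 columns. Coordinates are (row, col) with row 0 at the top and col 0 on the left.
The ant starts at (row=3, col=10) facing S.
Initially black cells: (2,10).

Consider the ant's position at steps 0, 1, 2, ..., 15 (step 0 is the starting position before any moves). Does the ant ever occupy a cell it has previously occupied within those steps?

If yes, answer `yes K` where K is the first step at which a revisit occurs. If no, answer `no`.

Answer: yes 7

Derivation:
Step 1: on WHITE (3,10): turn R to W, flip to black, move to (3,9). |black|=2 — new cell
Step 2: on WHITE (3,9): turn R to N, flip to black, move to (2,9). |black|=3 — new cell
Step 3: on WHITE (2,9): turn R to E, flip to black, move to (2,10). |black|=4 — new cell
Step 4: on BLACK (2,10): turn L to N, flip to white, move to (1,10). |black|=3 — new cell
Step 5: on WHITE (1,10): turn R to E, flip to black, move to (1,11). |black|=4 — new cell
Step 6: on WHITE (1,11): turn R to S, flip to black, move to (2,11). |black|=5 — new cell
Step 7: on WHITE (2,11): turn R to W, flip to black, move to (2,10). |black|=6 — REVISIT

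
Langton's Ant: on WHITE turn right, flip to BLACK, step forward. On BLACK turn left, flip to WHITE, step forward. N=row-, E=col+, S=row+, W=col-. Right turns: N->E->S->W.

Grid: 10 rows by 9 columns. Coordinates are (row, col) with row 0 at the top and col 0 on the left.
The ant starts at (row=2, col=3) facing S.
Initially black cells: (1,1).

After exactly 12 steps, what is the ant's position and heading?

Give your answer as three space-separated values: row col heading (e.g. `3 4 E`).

Step 1: on WHITE (2,3): turn R to W, flip to black, move to (2,2). |black|=2
Step 2: on WHITE (2,2): turn R to N, flip to black, move to (1,2). |black|=3
Step 3: on WHITE (1,2): turn R to E, flip to black, move to (1,3). |black|=4
Step 4: on WHITE (1,3): turn R to S, flip to black, move to (2,3). |black|=5
Step 5: on BLACK (2,3): turn L to E, flip to white, move to (2,4). |black|=4
Step 6: on WHITE (2,4): turn R to S, flip to black, move to (3,4). |black|=5
Step 7: on WHITE (3,4): turn R to W, flip to black, move to (3,3). |black|=6
Step 8: on WHITE (3,3): turn R to N, flip to black, move to (2,3). |black|=7
Step 9: on WHITE (2,3): turn R to E, flip to black, move to (2,4). |black|=8
Step 10: on BLACK (2,4): turn L to N, flip to white, move to (1,4). |black|=7
Step 11: on WHITE (1,4): turn R to E, flip to black, move to (1,5). |black|=8
Step 12: on WHITE (1,5): turn R to S, flip to black, move to (2,5). |black|=9

Answer: 2 5 S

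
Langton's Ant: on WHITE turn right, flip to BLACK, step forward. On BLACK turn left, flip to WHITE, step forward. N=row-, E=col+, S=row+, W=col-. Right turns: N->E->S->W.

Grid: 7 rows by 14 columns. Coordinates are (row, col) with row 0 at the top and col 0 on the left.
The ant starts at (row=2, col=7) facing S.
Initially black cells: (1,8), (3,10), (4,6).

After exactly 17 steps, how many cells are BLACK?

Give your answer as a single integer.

Step 1: on WHITE (2,7): turn R to W, flip to black, move to (2,6). |black|=4
Step 2: on WHITE (2,6): turn R to N, flip to black, move to (1,6). |black|=5
Step 3: on WHITE (1,6): turn R to E, flip to black, move to (1,7). |black|=6
Step 4: on WHITE (1,7): turn R to S, flip to black, move to (2,7). |black|=7
Step 5: on BLACK (2,7): turn L to E, flip to white, move to (2,8). |black|=6
Step 6: on WHITE (2,8): turn R to S, flip to black, move to (3,8). |black|=7
Step 7: on WHITE (3,8): turn R to W, flip to black, move to (3,7). |black|=8
Step 8: on WHITE (3,7): turn R to N, flip to black, move to (2,7). |black|=9
Step 9: on WHITE (2,7): turn R to E, flip to black, move to (2,8). |black|=10
Step 10: on BLACK (2,8): turn L to N, flip to white, move to (1,8). |black|=9
Step 11: on BLACK (1,8): turn L to W, flip to white, move to (1,7). |black|=8
Step 12: on BLACK (1,7): turn L to S, flip to white, move to (2,7). |black|=7
Step 13: on BLACK (2,7): turn L to E, flip to white, move to (2,8). |black|=6
Step 14: on WHITE (2,8): turn R to S, flip to black, move to (3,8). |black|=7
Step 15: on BLACK (3,8): turn L to E, flip to white, move to (3,9). |black|=6
Step 16: on WHITE (3,9): turn R to S, flip to black, move to (4,9). |black|=7
Step 17: on WHITE (4,9): turn R to W, flip to black, move to (4,8). |black|=8

Answer: 8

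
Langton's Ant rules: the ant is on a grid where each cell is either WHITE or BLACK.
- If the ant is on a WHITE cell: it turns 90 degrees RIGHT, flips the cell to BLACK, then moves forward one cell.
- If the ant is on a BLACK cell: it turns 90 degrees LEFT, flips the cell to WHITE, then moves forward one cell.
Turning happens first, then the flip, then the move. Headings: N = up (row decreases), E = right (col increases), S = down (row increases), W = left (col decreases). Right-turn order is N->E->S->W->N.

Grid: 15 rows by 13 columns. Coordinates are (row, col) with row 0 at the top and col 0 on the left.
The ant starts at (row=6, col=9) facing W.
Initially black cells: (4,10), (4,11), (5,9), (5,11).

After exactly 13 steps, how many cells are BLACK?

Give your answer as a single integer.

Step 1: on WHITE (6,9): turn R to N, flip to black, move to (5,9). |black|=5
Step 2: on BLACK (5,9): turn L to W, flip to white, move to (5,8). |black|=4
Step 3: on WHITE (5,8): turn R to N, flip to black, move to (4,8). |black|=5
Step 4: on WHITE (4,8): turn R to E, flip to black, move to (4,9). |black|=6
Step 5: on WHITE (4,9): turn R to S, flip to black, move to (5,9). |black|=7
Step 6: on WHITE (5,9): turn R to W, flip to black, move to (5,8). |black|=8
Step 7: on BLACK (5,8): turn L to S, flip to white, move to (6,8). |black|=7
Step 8: on WHITE (6,8): turn R to W, flip to black, move to (6,7). |black|=8
Step 9: on WHITE (6,7): turn R to N, flip to black, move to (5,7). |black|=9
Step 10: on WHITE (5,7): turn R to E, flip to black, move to (5,8). |black|=10
Step 11: on WHITE (5,8): turn R to S, flip to black, move to (6,8). |black|=11
Step 12: on BLACK (6,8): turn L to E, flip to white, move to (6,9). |black|=10
Step 13: on BLACK (6,9): turn L to N, flip to white, move to (5,9). |black|=9

Answer: 9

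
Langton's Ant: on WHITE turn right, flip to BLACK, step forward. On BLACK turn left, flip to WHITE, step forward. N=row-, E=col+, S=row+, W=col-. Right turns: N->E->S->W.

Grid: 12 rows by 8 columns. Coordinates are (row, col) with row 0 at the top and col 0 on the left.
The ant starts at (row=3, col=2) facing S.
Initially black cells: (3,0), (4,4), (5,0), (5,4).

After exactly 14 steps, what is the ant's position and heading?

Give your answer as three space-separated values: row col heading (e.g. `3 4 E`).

Answer: 2 3 N

Derivation:
Step 1: on WHITE (3,2): turn R to W, flip to black, move to (3,1). |black|=5
Step 2: on WHITE (3,1): turn R to N, flip to black, move to (2,1). |black|=6
Step 3: on WHITE (2,1): turn R to E, flip to black, move to (2,2). |black|=7
Step 4: on WHITE (2,2): turn R to S, flip to black, move to (3,2). |black|=8
Step 5: on BLACK (3,2): turn L to E, flip to white, move to (3,3). |black|=7
Step 6: on WHITE (3,3): turn R to S, flip to black, move to (4,3). |black|=8
Step 7: on WHITE (4,3): turn R to W, flip to black, move to (4,2). |black|=9
Step 8: on WHITE (4,2): turn R to N, flip to black, move to (3,2). |black|=10
Step 9: on WHITE (3,2): turn R to E, flip to black, move to (3,3). |black|=11
Step 10: on BLACK (3,3): turn L to N, flip to white, move to (2,3). |black|=10
Step 11: on WHITE (2,3): turn R to E, flip to black, move to (2,4). |black|=11
Step 12: on WHITE (2,4): turn R to S, flip to black, move to (3,4). |black|=12
Step 13: on WHITE (3,4): turn R to W, flip to black, move to (3,3). |black|=13
Step 14: on WHITE (3,3): turn R to N, flip to black, move to (2,3). |black|=14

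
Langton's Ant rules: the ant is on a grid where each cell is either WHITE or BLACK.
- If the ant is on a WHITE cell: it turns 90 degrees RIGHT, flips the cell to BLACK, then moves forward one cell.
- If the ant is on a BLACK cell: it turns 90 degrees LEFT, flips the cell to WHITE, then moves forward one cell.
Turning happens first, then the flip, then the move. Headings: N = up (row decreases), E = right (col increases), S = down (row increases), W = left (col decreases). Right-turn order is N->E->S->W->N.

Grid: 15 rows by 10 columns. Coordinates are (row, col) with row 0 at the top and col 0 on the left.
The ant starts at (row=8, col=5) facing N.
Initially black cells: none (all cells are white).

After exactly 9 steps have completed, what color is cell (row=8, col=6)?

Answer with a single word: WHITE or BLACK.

Answer: BLACK

Derivation:
Step 1: on WHITE (8,5): turn R to E, flip to black, move to (8,6). |black|=1
Step 2: on WHITE (8,6): turn R to S, flip to black, move to (9,6). |black|=2
Step 3: on WHITE (9,6): turn R to W, flip to black, move to (9,5). |black|=3
Step 4: on WHITE (9,5): turn R to N, flip to black, move to (8,5). |black|=4
Step 5: on BLACK (8,5): turn L to W, flip to white, move to (8,4). |black|=3
Step 6: on WHITE (8,4): turn R to N, flip to black, move to (7,4). |black|=4
Step 7: on WHITE (7,4): turn R to E, flip to black, move to (7,5). |black|=5
Step 8: on WHITE (7,5): turn R to S, flip to black, move to (8,5). |black|=6
Step 9: on WHITE (8,5): turn R to W, flip to black, move to (8,4). |black|=7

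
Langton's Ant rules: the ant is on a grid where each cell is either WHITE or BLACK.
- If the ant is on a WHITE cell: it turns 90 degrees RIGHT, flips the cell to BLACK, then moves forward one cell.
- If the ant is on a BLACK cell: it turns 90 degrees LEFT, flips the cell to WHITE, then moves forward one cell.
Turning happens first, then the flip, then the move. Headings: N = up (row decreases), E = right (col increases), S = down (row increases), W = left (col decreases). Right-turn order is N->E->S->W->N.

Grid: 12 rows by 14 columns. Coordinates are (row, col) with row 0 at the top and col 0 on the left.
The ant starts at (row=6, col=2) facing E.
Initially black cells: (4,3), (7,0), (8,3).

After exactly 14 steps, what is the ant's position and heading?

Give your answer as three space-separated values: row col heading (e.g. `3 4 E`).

Step 1: on WHITE (6,2): turn R to S, flip to black, move to (7,2). |black|=4
Step 2: on WHITE (7,2): turn R to W, flip to black, move to (7,1). |black|=5
Step 3: on WHITE (7,1): turn R to N, flip to black, move to (6,1). |black|=6
Step 4: on WHITE (6,1): turn R to E, flip to black, move to (6,2). |black|=7
Step 5: on BLACK (6,2): turn L to N, flip to white, move to (5,2). |black|=6
Step 6: on WHITE (5,2): turn R to E, flip to black, move to (5,3). |black|=7
Step 7: on WHITE (5,3): turn R to S, flip to black, move to (6,3). |black|=8
Step 8: on WHITE (6,3): turn R to W, flip to black, move to (6,2). |black|=9
Step 9: on WHITE (6,2): turn R to N, flip to black, move to (5,2). |black|=10
Step 10: on BLACK (5,2): turn L to W, flip to white, move to (5,1). |black|=9
Step 11: on WHITE (5,1): turn R to N, flip to black, move to (4,1). |black|=10
Step 12: on WHITE (4,1): turn R to E, flip to black, move to (4,2). |black|=11
Step 13: on WHITE (4,2): turn R to S, flip to black, move to (5,2). |black|=12
Step 14: on WHITE (5,2): turn R to W, flip to black, move to (5,1). |black|=13

Answer: 5 1 W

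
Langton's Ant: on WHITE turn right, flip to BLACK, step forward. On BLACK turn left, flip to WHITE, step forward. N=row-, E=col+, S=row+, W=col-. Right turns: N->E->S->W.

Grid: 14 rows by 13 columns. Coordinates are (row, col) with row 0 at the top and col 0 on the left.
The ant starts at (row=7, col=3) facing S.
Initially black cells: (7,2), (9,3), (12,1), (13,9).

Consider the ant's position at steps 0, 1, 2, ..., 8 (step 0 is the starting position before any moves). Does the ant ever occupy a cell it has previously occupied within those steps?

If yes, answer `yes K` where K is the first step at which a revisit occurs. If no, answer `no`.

Step 1: on WHITE (7,3): turn R to W, flip to black, move to (7,2). |black|=5 — new cell
Step 2: on BLACK (7,2): turn L to S, flip to white, move to (8,2). |black|=4 — new cell
Step 3: on WHITE (8,2): turn R to W, flip to black, move to (8,1). |black|=5 — new cell
Step 4: on WHITE (8,1): turn R to N, flip to black, move to (7,1). |black|=6 — new cell
Step 5: on WHITE (7,1): turn R to E, flip to black, move to (7,2). |black|=7 — REVISIT

Answer: yes 5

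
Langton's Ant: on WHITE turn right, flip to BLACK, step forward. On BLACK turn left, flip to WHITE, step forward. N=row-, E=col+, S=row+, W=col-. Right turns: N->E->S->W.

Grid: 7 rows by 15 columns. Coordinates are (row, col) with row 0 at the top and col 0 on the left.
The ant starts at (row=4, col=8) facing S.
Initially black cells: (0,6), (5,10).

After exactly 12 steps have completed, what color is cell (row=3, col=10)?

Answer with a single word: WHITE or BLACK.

Step 1: on WHITE (4,8): turn R to W, flip to black, move to (4,7). |black|=3
Step 2: on WHITE (4,7): turn R to N, flip to black, move to (3,7). |black|=4
Step 3: on WHITE (3,7): turn R to E, flip to black, move to (3,8). |black|=5
Step 4: on WHITE (3,8): turn R to S, flip to black, move to (4,8). |black|=6
Step 5: on BLACK (4,8): turn L to E, flip to white, move to (4,9). |black|=5
Step 6: on WHITE (4,9): turn R to S, flip to black, move to (5,9). |black|=6
Step 7: on WHITE (5,9): turn R to W, flip to black, move to (5,8). |black|=7
Step 8: on WHITE (5,8): turn R to N, flip to black, move to (4,8). |black|=8
Step 9: on WHITE (4,8): turn R to E, flip to black, move to (4,9). |black|=9
Step 10: on BLACK (4,9): turn L to N, flip to white, move to (3,9). |black|=8
Step 11: on WHITE (3,9): turn R to E, flip to black, move to (3,10). |black|=9
Step 12: on WHITE (3,10): turn R to S, flip to black, move to (4,10). |black|=10

Answer: BLACK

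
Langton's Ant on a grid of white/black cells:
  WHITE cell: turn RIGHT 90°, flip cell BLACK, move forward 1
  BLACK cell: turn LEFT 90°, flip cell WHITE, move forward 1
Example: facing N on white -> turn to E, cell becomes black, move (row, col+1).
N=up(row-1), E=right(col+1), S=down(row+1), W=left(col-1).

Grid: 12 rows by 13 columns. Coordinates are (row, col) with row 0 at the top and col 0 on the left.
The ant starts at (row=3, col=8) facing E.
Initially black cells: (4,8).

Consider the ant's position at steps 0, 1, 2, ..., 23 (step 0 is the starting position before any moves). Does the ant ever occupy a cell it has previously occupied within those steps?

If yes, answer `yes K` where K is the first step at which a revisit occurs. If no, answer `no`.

Step 1: on WHITE (3,8): turn R to S, flip to black, move to (4,8). |black|=2 — new cell
Step 2: on BLACK (4,8): turn L to E, flip to white, move to (4,9). |black|=1 — new cell
Step 3: on WHITE (4,9): turn R to S, flip to black, move to (5,9). |black|=2 — new cell
Step 4: on WHITE (5,9): turn R to W, flip to black, move to (5,8). |black|=3 — new cell
Step 5: on WHITE (5,8): turn R to N, flip to black, move to (4,8). |black|=4 — REVISIT

Answer: yes 5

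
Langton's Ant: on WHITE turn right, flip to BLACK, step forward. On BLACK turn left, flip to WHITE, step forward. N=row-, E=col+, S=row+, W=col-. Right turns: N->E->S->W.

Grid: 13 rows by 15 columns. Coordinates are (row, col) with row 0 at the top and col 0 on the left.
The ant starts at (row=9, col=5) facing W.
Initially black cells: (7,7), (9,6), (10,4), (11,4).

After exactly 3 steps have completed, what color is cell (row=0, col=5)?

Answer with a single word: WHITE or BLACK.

Step 1: on WHITE (9,5): turn R to N, flip to black, move to (8,5). |black|=5
Step 2: on WHITE (8,5): turn R to E, flip to black, move to (8,6). |black|=6
Step 3: on WHITE (8,6): turn R to S, flip to black, move to (9,6). |black|=7

Answer: WHITE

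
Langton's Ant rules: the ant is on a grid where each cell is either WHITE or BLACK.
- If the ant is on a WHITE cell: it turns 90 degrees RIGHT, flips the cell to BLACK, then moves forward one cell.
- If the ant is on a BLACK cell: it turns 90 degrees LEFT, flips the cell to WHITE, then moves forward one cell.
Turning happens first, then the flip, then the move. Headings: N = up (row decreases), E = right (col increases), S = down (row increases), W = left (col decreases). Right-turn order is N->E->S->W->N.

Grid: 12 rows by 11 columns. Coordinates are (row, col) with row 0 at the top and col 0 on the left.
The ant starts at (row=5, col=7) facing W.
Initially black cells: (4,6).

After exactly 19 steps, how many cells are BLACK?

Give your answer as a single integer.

Answer: 8

Derivation:
Step 1: on WHITE (5,7): turn R to N, flip to black, move to (4,7). |black|=2
Step 2: on WHITE (4,7): turn R to E, flip to black, move to (4,8). |black|=3
Step 3: on WHITE (4,8): turn R to S, flip to black, move to (5,8). |black|=4
Step 4: on WHITE (5,8): turn R to W, flip to black, move to (5,7). |black|=5
Step 5: on BLACK (5,7): turn L to S, flip to white, move to (6,7). |black|=4
Step 6: on WHITE (6,7): turn R to W, flip to black, move to (6,6). |black|=5
Step 7: on WHITE (6,6): turn R to N, flip to black, move to (5,6). |black|=6
Step 8: on WHITE (5,6): turn R to E, flip to black, move to (5,7). |black|=7
Step 9: on WHITE (5,7): turn R to S, flip to black, move to (6,7). |black|=8
Step 10: on BLACK (6,7): turn L to E, flip to white, move to (6,8). |black|=7
Step 11: on WHITE (6,8): turn R to S, flip to black, move to (7,8). |black|=8
Step 12: on WHITE (7,8): turn R to W, flip to black, move to (7,7). |black|=9
Step 13: on WHITE (7,7): turn R to N, flip to black, move to (6,7). |black|=10
Step 14: on WHITE (6,7): turn R to E, flip to black, move to (6,8). |black|=11
Step 15: on BLACK (6,8): turn L to N, flip to white, move to (5,8). |black|=10
Step 16: on BLACK (5,8): turn L to W, flip to white, move to (5,7). |black|=9
Step 17: on BLACK (5,7): turn L to S, flip to white, move to (6,7). |black|=8
Step 18: on BLACK (6,7): turn L to E, flip to white, move to (6,8). |black|=7
Step 19: on WHITE (6,8): turn R to S, flip to black, move to (7,8). |black|=8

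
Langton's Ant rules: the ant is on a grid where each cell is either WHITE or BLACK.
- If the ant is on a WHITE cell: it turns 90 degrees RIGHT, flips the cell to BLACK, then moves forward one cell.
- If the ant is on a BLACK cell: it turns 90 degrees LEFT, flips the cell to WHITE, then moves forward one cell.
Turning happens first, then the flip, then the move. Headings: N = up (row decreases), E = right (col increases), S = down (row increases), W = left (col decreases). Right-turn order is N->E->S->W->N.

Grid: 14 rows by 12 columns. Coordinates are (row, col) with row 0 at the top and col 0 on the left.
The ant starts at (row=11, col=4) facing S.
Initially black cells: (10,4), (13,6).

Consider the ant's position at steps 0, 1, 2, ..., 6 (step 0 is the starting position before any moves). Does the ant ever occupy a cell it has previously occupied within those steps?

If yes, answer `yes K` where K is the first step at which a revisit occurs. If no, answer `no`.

Step 1: on WHITE (11,4): turn R to W, flip to black, move to (11,3). |black|=3 — new cell
Step 2: on WHITE (11,3): turn R to N, flip to black, move to (10,3). |black|=4 — new cell
Step 3: on WHITE (10,3): turn R to E, flip to black, move to (10,4). |black|=5 — new cell
Step 4: on BLACK (10,4): turn L to N, flip to white, move to (9,4). |black|=4 — new cell
Step 5: on WHITE (9,4): turn R to E, flip to black, move to (9,5). |black|=5 — new cell
Step 6: on WHITE (9,5): turn R to S, flip to black, move to (10,5). |black|=6 — new cell
No revisit within 6 steps.

Answer: no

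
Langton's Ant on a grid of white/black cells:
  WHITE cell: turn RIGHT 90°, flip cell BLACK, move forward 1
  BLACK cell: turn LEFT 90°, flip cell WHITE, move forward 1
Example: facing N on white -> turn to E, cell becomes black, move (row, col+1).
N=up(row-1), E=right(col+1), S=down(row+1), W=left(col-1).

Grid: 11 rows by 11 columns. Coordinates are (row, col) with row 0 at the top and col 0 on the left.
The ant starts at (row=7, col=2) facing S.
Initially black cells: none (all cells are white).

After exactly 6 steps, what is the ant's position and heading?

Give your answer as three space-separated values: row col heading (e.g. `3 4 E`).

Answer: 8 3 S

Derivation:
Step 1: on WHITE (7,2): turn R to W, flip to black, move to (7,1). |black|=1
Step 2: on WHITE (7,1): turn R to N, flip to black, move to (6,1). |black|=2
Step 3: on WHITE (6,1): turn R to E, flip to black, move to (6,2). |black|=3
Step 4: on WHITE (6,2): turn R to S, flip to black, move to (7,2). |black|=4
Step 5: on BLACK (7,2): turn L to E, flip to white, move to (7,3). |black|=3
Step 6: on WHITE (7,3): turn R to S, flip to black, move to (8,3). |black|=4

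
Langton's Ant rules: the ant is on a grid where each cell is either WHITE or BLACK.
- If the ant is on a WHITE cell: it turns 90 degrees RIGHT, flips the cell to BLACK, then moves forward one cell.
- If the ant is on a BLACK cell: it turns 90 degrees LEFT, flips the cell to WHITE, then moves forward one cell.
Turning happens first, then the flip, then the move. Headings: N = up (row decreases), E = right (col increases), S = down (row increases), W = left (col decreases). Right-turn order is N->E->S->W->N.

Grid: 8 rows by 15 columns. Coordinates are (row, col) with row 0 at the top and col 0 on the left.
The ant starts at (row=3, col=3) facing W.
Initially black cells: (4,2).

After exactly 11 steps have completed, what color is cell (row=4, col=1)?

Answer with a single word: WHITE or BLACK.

Answer: BLACK

Derivation:
Step 1: on WHITE (3,3): turn R to N, flip to black, move to (2,3). |black|=2
Step 2: on WHITE (2,3): turn R to E, flip to black, move to (2,4). |black|=3
Step 3: on WHITE (2,4): turn R to S, flip to black, move to (3,4). |black|=4
Step 4: on WHITE (3,4): turn R to W, flip to black, move to (3,3). |black|=5
Step 5: on BLACK (3,3): turn L to S, flip to white, move to (4,3). |black|=4
Step 6: on WHITE (4,3): turn R to W, flip to black, move to (4,2). |black|=5
Step 7: on BLACK (4,2): turn L to S, flip to white, move to (5,2). |black|=4
Step 8: on WHITE (5,2): turn R to W, flip to black, move to (5,1). |black|=5
Step 9: on WHITE (5,1): turn R to N, flip to black, move to (4,1). |black|=6
Step 10: on WHITE (4,1): turn R to E, flip to black, move to (4,2). |black|=7
Step 11: on WHITE (4,2): turn R to S, flip to black, move to (5,2). |black|=8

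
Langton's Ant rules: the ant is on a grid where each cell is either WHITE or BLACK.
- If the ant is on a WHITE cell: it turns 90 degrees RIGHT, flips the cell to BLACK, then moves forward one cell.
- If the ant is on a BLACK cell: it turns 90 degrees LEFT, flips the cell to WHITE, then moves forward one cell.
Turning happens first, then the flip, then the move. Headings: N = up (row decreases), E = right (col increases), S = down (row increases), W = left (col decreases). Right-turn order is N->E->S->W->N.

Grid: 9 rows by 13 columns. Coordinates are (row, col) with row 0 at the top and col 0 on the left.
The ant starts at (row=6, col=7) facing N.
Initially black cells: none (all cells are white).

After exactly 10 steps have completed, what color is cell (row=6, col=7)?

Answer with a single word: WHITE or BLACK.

Answer: BLACK

Derivation:
Step 1: on WHITE (6,7): turn R to E, flip to black, move to (6,8). |black|=1
Step 2: on WHITE (6,8): turn R to S, flip to black, move to (7,8). |black|=2
Step 3: on WHITE (7,8): turn R to W, flip to black, move to (7,7). |black|=3
Step 4: on WHITE (7,7): turn R to N, flip to black, move to (6,7). |black|=4
Step 5: on BLACK (6,7): turn L to W, flip to white, move to (6,6). |black|=3
Step 6: on WHITE (6,6): turn R to N, flip to black, move to (5,6). |black|=4
Step 7: on WHITE (5,6): turn R to E, flip to black, move to (5,7). |black|=5
Step 8: on WHITE (5,7): turn R to S, flip to black, move to (6,7). |black|=6
Step 9: on WHITE (6,7): turn R to W, flip to black, move to (6,6). |black|=7
Step 10: on BLACK (6,6): turn L to S, flip to white, move to (7,6). |black|=6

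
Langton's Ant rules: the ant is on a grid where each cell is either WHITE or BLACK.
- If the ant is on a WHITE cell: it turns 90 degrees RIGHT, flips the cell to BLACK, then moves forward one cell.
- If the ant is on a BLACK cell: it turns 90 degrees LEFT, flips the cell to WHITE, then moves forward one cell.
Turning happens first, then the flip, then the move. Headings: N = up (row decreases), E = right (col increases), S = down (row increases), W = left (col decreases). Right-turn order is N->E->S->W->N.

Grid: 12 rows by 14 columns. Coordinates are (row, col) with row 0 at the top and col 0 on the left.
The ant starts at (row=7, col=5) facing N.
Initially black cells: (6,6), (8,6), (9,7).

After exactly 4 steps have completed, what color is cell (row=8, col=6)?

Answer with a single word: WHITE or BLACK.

Answer: WHITE

Derivation:
Step 1: on WHITE (7,5): turn R to E, flip to black, move to (7,6). |black|=4
Step 2: on WHITE (7,6): turn R to S, flip to black, move to (8,6). |black|=5
Step 3: on BLACK (8,6): turn L to E, flip to white, move to (8,7). |black|=4
Step 4: on WHITE (8,7): turn R to S, flip to black, move to (9,7). |black|=5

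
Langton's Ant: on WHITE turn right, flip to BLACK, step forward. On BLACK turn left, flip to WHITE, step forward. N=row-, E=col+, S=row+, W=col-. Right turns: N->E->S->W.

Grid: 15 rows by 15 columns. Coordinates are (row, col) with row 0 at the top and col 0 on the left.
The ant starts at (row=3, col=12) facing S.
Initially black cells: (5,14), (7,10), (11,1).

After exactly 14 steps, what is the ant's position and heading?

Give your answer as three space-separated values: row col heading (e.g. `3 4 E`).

Step 1: on WHITE (3,12): turn R to W, flip to black, move to (3,11). |black|=4
Step 2: on WHITE (3,11): turn R to N, flip to black, move to (2,11). |black|=5
Step 3: on WHITE (2,11): turn R to E, flip to black, move to (2,12). |black|=6
Step 4: on WHITE (2,12): turn R to S, flip to black, move to (3,12). |black|=7
Step 5: on BLACK (3,12): turn L to E, flip to white, move to (3,13). |black|=6
Step 6: on WHITE (3,13): turn R to S, flip to black, move to (4,13). |black|=7
Step 7: on WHITE (4,13): turn R to W, flip to black, move to (4,12). |black|=8
Step 8: on WHITE (4,12): turn R to N, flip to black, move to (3,12). |black|=9
Step 9: on WHITE (3,12): turn R to E, flip to black, move to (3,13). |black|=10
Step 10: on BLACK (3,13): turn L to N, flip to white, move to (2,13). |black|=9
Step 11: on WHITE (2,13): turn R to E, flip to black, move to (2,14). |black|=10
Step 12: on WHITE (2,14): turn R to S, flip to black, move to (3,14). |black|=11
Step 13: on WHITE (3,14): turn R to W, flip to black, move to (3,13). |black|=12
Step 14: on WHITE (3,13): turn R to N, flip to black, move to (2,13). |black|=13

Answer: 2 13 N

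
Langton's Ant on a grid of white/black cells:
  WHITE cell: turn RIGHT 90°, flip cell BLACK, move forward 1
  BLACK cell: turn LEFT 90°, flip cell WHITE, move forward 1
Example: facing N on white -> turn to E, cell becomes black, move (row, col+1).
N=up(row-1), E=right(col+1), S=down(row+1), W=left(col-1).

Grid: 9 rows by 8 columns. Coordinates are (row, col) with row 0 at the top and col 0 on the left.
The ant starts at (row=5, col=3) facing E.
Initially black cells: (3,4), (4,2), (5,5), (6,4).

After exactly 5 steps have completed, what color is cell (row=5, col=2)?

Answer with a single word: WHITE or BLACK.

Answer: BLACK

Derivation:
Step 1: on WHITE (5,3): turn R to S, flip to black, move to (6,3). |black|=5
Step 2: on WHITE (6,3): turn R to W, flip to black, move to (6,2). |black|=6
Step 3: on WHITE (6,2): turn R to N, flip to black, move to (5,2). |black|=7
Step 4: on WHITE (5,2): turn R to E, flip to black, move to (5,3). |black|=8
Step 5: on BLACK (5,3): turn L to N, flip to white, move to (4,3). |black|=7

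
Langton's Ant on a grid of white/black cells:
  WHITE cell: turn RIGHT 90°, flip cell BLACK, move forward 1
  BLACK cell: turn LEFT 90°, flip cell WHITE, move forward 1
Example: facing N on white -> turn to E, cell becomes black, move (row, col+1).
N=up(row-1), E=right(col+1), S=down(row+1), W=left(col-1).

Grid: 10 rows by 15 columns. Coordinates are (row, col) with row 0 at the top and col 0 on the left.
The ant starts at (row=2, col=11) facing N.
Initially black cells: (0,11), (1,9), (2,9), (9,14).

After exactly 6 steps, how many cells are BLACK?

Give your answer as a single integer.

Step 1: on WHITE (2,11): turn R to E, flip to black, move to (2,12). |black|=5
Step 2: on WHITE (2,12): turn R to S, flip to black, move to (3,12). |black|=6
Step 3: on WHITE (3,12): turn R to W, flip to black, move to (3,11). |black|=7
Step 4: on WHITE (3,11): turn R to N, flip to black, move to (2,11). |black|=8
Step 5: on BLACK (2,11): turn L to W, flip to white, move to (2,10). |black|=7
Step 6: on WHITE (2,10): turn R to N, flip to black, move to (1,10). |black|=8

Answer: 8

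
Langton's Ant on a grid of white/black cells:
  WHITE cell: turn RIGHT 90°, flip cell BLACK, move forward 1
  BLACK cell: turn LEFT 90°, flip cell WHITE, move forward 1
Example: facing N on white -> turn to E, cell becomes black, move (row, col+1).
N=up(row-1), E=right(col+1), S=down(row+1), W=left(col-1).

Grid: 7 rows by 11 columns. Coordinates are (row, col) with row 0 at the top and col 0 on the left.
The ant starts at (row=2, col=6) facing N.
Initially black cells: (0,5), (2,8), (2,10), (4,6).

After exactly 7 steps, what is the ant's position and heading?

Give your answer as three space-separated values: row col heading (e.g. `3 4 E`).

Answer: 1 6 E

Derivation:
Step 1: on WHITE (2,6): turn R to E, flip to black, move to (2,7). |black|=5
Step 2: on WHITE (2,7): turn R to S, flip to black, move to (3,7). |black|=6
Step 3: on WHITE (3,7): turn R to W, flip to black, move to (3,6). |black|=7
Step 4: on WHITE (3,6): turn R to N, flip to black, move to (2,6). |black|=8
Step 5: on BLACK (2,6): turn L to W, flip to white, move to (2,5). |black|=7
Step 6: on WHITE (2,5): turn R to N, flip to black, move to (1,5). |black|=8
Step 7: on WHITE (1,5): turn R to E, flip to black, move to (1,6). |black|=9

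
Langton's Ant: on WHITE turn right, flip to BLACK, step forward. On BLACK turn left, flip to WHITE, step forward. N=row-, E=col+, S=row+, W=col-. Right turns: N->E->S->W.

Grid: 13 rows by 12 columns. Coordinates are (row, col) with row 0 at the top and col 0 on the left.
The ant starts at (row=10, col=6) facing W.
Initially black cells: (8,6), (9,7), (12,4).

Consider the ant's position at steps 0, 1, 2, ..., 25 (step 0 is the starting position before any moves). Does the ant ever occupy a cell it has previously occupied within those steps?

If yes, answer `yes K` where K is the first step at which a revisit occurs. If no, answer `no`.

Answer: yes 6

Derivation:
Step 1: on WHITE (10,6): turn R to N, flip to black, move to (9,6). |black|=4 — new cell
Step 2: on WHITE (9,6): turn R to E, flip to black, move to (9,7). |black|=5 — new cell
Step 3: on BLACK (9,7): turn L to N, flip to white, move to (8,7). |black|=4 — new cell
Step 4: on WHITE (8,7): turn R to E, flip to black, move to (8,8). |black|=5 — new cell
Step 5: on WHITE (8,8): turn R to S, flip to black, move to (9,8). |black|=6 — new cell
Step 6: on WHITE (9,8): turn R to W, flip to black, move to (9,7). |black|=7 — REVISIT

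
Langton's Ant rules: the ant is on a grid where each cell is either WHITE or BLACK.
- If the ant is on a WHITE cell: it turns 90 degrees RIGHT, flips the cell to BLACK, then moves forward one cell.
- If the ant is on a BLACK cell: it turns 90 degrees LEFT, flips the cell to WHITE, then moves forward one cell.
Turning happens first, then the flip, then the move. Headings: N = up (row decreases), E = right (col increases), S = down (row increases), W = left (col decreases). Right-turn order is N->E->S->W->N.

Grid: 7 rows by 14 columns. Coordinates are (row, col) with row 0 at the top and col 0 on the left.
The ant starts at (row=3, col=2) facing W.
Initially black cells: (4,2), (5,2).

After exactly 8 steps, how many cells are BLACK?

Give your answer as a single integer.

Answer: 6

Derivation:
Step 1: on WHITE (3,2): turn R to N, flip to black, move to (2,2). |black|=3
Step 2: on WHITE (2,2): turn R to E, flip to black, move to (2,3). |black|=4
Step 3: on WHITE (2,3): turn R to S, flip to black, move to (3,3). |black|=5
Step 4: on WHITE (3,3): turn R to W, flip to black, move to (3,2). |black|=6
Step 5: on BLACK (3,2): turn L to S, flip to white, move to (4,2). |black|=5
Step 6: on BLACK (4,2): turn L to E, flip to white, move to (4,3). |black|=4
Step 7: on WHITE (4,3): turn R to S, flip to black, move to (5,3). |black|=5
Step 8: on WHITE (5,3): turn R to W, flip to black, move to (5,2). |black|=6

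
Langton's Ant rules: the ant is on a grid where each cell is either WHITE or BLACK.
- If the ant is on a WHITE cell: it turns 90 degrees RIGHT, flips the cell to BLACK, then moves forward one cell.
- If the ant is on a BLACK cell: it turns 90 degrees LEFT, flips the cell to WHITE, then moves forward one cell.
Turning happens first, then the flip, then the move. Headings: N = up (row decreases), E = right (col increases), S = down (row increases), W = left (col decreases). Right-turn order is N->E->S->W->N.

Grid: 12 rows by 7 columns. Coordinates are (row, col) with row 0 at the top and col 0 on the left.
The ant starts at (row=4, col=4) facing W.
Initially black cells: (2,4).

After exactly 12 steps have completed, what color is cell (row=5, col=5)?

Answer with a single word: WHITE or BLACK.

Step 1: on WHITE (4,4): turn R to N, flip to black, move to (3,4). |black|=2
Step 2: on WHITE (3,4): turn R to E, flip to black, move to (3,5). |black|=3
Step 3: on WHITE (3,5): turn R to S, flip to black, move to (4,5). |black|=4
Step 4: on WHITE (4,5): turn R to W, flip to black, move to (4,4). |black|=5
Step 5: on BLACK (4,4): turn L to S, flip to white, move to (5,4). |black|=4
Step 6: on WHITE (5,4): turn R to W, flip to black, move to (5,3). |black|=5
Step 7: on WHITE (5,3): turn R to N, flip to black, move to (4,3). |black|=6
Step 8: on WHITE (4,3): turn R to E, flip to black, move to (4,4). |black|=7
Step 9: on WHITE (4,4): turn R to S, flip to black, move to (5,4). |black|=8
Step 10: on BLACK (5,4): turn L to E, flip to white, move to (5,5). |black|=7
Step 11: on WHITE (5,5): turn R to S, flip to black, move to (6,5). |black|=8
Step 12: on WHITE (6,5): turn R to W, flip to black, move to (6,4). |black|=9

Answer: BLACK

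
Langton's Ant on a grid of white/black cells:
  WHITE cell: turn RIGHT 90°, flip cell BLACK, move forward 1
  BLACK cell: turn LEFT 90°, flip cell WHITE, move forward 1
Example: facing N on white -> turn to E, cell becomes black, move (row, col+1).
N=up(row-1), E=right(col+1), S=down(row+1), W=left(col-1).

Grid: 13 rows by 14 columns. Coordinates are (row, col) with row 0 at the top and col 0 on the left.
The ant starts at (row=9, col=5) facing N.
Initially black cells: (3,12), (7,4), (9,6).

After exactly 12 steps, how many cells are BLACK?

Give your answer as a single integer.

Answer: 9

Derivation:
Step 1: on WHITE (9,5): turn R to E, flip to black, move to (9,6). |black|=4
Step 2: on BLACK (9,6): turn L to N, flip to white, move to (8,6). |black|=3
Step 3: on WHITE (8,6): turn R to E, flip to black, move to (8,7). |black|=4
Step 4: on WHITE (8,7): turn R to S, flip to black, move to (9,7). |black|=5
Step 5: on WHITE (9,7): turn R to W, flip to black, move to (9,6). |black|=6
Step 6: on WHITE (9,6): turn R to N, flip to black, move to (8,6). |black|=7
Step 7: on BLACK (8,6): turn L to W, flip to white, move to (8,5). |black|=6
Step 8: on WHITE (8,5): turn R to N, flip to black, move to (7,5). |black|=7
Step 9: on WHITE (7,5): turn R to E, flip to black, move to (7,6). |black|=8
Step 10: on WHITE (7,6): turn R to S, flip to black, move to (8,6). |black|=9
Step 11: on WHITE (8,6): turn R to W, flip to black, move to (8,5). |black|=10
Step 12: on BLACK (8,5): turn L to S, flip to white, move to (9,5). |black|=9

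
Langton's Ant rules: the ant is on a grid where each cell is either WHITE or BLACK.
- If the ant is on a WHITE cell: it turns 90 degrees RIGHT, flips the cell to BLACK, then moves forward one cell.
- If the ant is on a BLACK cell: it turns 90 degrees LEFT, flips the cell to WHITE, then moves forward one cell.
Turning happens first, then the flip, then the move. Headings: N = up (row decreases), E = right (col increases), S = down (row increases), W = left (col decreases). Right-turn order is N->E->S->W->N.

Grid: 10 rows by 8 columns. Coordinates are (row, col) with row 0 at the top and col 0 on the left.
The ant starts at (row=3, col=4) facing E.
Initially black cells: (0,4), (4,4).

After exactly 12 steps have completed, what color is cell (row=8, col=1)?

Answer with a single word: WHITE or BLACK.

Answer: WHITE

Derivation:
Step 1: on WHITE (3,4): turn R to S, flip to black, move to (4,4). |black|=3
Step 2: on BLACK (4,4): turn L to E, flip to white, move to (4,5). |black|=2
Step 3: on WHITE (4,5): turn R to S, flip to black, move to (5,5). |black|=3
Step 4: on WHITE (5,5): turn R to W, flip to black, move to (5,4). |black|=4
Step 5: on WHITE (5,4): turn R to N, flip to black, move to (4,4). |black|=5
Step 6: on WHITE (4,4): turn R to E, flip to black, move to (4,5). |black|=6
Step 7: on BLACK (4,5): turn L to N, flip to white, move to (3,5). |black|=5
Step 8: on WHITE (3,5): turn R to E, flip to black, move to (3,6). |black|=6
Step 9: on WHITE (3,6): turn R to S, flip to black, move to (4,6). |black|=7
Step 10: on WHITE (4,6): turn R to W, flip to black, move to (4,5). |black|=8
Step 11: on WHITE (4,5): turn R to N, flip to black, move to (3,5). |black|=9
Step 12: on BLACK (3,5): turn L to W, flip to white, move to (3,4). |black|=8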